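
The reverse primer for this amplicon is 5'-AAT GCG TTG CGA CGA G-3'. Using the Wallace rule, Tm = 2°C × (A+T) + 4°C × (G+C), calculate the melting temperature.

50°C

T=3, G=6, A=4, C=3
So N_AT = 7 and N_GC = 9.
Tm = 2(7) + 4(9) = 14 + 36 = 50°C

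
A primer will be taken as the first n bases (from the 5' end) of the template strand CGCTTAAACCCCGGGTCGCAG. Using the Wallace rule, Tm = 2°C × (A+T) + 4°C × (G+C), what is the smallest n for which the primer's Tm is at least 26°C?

n = 9

First 8 bases: CGCTTAAA → Tm = 22°C (< 26°C)
First 9 bases: CGCTTAAAC → Tm = 26°C (≥ 26°C)
Since every base adds ≥2°C, Tm only increases with n, so the threshold is first crossed at n = 9.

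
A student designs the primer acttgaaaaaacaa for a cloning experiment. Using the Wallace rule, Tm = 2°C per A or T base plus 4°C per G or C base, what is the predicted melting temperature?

34°C

Counting bases: A=9, T=2, C=2, G=1
So N_AT = 11 and N_GC = 3.
Tm = 2(11) + 4(3) = 22 + 12 = 34°C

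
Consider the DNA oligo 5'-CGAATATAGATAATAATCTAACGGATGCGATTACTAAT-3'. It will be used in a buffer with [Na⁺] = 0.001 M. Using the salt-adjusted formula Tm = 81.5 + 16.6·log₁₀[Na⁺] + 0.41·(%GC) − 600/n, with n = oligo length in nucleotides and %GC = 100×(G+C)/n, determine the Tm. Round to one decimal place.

27.8°C

Length n = 38. G=6, C=5, T=11, A=16
G+C = 11, so %GC = 11/38 × 100 = 28.947%
Salt term: 16.6 × (-3) = -49.8
GC term: 0.41 × 28.947 = 11.868; length term: −600/38 = −15.789
Tm = 81.5 + (-49.8) + 11.868 − 15.789 = 27.779 → 27.8°C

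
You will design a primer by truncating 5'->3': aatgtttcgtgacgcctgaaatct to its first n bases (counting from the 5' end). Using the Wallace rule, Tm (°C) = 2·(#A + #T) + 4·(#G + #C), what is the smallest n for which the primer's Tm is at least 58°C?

First 19 bases: AATGTTTCGTGACGCCTGA → Tm = 56°C (< 58°C)
First 20 bases: AATGTTTCGTGACGCCTGAA → Tm = 58°C (≥ 58°C)
Since every base adds ≥2°C, Tm only increases with n, so the threshold is first crossed at n = 20.

n = 20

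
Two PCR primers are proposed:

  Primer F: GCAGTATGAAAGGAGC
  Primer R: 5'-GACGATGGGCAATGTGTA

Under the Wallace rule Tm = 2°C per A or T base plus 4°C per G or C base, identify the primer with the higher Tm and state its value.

Primer R, 54°C

Primer F: A+T=8, G+C=8 → Tm = 2(8)+4(8) = 48°C
Primer R: A+T=9, G+C=9 → Tm = 2(9)+4(9) = 54°C
48°C vs 54°C → primer R is higher.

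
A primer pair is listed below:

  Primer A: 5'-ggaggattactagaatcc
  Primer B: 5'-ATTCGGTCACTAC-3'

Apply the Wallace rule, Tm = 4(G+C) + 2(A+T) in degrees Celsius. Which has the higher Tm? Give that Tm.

Primer A, 52°C

Primer A: A+T=10, G+C=8 → Tm = 2(10)+4(8) = 52°C
Primer B: A+T=7, G+C=6 → Tm = 2(7)+4(6) = 38°C
52°C vs 38°C → primer A is higher.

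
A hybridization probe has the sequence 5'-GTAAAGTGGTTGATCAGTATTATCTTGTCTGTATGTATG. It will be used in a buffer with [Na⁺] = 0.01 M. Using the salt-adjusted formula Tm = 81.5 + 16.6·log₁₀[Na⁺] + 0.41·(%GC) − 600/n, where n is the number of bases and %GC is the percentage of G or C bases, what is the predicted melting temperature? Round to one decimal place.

Length n = 39. Scanning the sequence gives A=9, G=10, C=3, T=17.
G+C = 13, so %GC = 13/39 × 100 = 33.333%
Salt term: 16.6 × (-2) = -33.2
GC term: 0.41 × 33.333 = 13.667; length term: −600/39 = −15.385
Tm = 81.5 + (-33.2) + 13.667 − 15.385 = 46.582 → 46.6°C

46.6°C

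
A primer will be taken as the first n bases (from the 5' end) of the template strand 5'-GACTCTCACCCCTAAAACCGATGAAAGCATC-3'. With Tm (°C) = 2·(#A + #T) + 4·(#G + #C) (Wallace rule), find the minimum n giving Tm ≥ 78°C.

n = 27

First 26 bases: GACTCTCACCCCTAAAACCGATGAAA → Tm = 76°C (< 78°C)
First 27 bases: GACTCTCACCCCTAAAACCGATGAAAG → Tm = 80°C (≥ 78°C)
Since every base adds ≥2°C, Tm only increases with n, so the threshold is first crossed at n = 27.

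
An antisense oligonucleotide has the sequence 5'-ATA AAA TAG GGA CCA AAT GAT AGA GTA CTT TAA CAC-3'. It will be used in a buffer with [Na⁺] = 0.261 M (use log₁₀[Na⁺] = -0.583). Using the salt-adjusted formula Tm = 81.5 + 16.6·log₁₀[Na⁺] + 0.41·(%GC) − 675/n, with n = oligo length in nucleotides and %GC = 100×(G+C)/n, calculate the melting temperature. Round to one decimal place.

65.6°C

Length n = 36. Counting bases: A=17, C=5, G=6, T=8
G+C = 11, so %GC = 11/36 × 100 = 30.556%
Salt term: 16.6 × (-0.583) = -9.678
GC term: 0.41 × 30.556 = 12.528; length term: −675/36 = −18.75
Tm = 81.5 + (-9.678) + 12.528 − 18.75 = 65.6 → 65.6°C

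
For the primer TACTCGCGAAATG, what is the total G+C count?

Base counts: C=3, T=3, G=3, A=4
Total G or C: 3 + 3 = 6

6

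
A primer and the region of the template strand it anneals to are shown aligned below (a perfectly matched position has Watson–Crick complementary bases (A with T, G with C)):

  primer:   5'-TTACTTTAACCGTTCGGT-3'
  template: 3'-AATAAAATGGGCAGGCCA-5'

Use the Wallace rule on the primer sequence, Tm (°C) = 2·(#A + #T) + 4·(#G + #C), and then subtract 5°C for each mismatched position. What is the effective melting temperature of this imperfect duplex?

Primer base counts: A=3, T=8, G=3, C=4 → A+T=11, G+C=7
Perfect-match Tm = 2(11) + 4(7) = 22 + 28 = 50°C
Mismatches (positions where the bases are not complementary): 3 (at positions 4, 9, 14)
Effective Tm = 50 − 3×5 = 50 − 15 = 35°C

35°C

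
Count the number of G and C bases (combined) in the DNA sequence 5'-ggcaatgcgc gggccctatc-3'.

14

Base counts: A=3, T=3, G=7, C=7
G+C = 7 + 7 = 14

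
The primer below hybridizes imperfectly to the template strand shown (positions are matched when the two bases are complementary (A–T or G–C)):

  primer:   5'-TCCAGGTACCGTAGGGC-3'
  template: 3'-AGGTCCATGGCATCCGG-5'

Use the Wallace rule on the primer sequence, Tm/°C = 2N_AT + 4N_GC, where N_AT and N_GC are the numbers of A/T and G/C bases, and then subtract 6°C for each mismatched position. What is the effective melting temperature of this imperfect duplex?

50°C

Primer base counts: A=3, T=3, G=6, C=5 → A+T=6, G+C=11
Perfect-match Tm = 2(6) + 4(11) = 12 + 44 = 56°C
Mismatches (positions where the bases are not complementary): 1 (at position 16)
Effective Tm = 56 − 1×6 = 56 − 6 = 50°C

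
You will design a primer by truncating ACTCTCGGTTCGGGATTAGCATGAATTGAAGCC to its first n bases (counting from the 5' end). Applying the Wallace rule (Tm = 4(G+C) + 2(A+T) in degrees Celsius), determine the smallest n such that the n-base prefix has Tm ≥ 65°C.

First 21 bases: ACTCTCGGTTCGGGATTAGCA → Tm = 64°C (< 65°C)
First 22 bases: ACTCTCGGTTCGGGATTAGCAT → Tm = 66°C (≥ 65°C)
Since every base adds ≥2°C, Tm only increases with n, so the threshold is first crossed at n = 22.

n = 22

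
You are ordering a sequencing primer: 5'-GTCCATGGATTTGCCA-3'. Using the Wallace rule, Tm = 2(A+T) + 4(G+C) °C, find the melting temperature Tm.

48°C

G=4, C=4, A=3, T=5
A+T = 8, G+C = 8
Tm = 2(8) + 4(8) = 16 + 32 = 48°C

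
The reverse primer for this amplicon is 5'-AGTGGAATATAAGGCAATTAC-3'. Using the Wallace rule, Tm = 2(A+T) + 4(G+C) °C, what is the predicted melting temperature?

56°C

Counting bases: T=5, A=9, G=5, C=2
So N_AT = 14 and N_GC = 7.
Tm = 2×14 + 4×7 = 56°C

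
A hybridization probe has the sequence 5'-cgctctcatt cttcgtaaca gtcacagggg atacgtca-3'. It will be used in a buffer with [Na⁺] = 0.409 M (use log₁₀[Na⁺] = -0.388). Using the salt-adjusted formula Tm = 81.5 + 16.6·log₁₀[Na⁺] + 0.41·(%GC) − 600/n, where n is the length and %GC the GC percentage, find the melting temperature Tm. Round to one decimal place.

79.8°C

Length n = 38. A=9, T=10, C=11, G=8
G+C = 19, so %GC = 19/38 × 100 = 50%
Salt term: 16.6 × (-0.388) = -6.441
GC term: 0.41 × 50 = 20.5; length term: −600/38 = −15.789
Tm = 81.5 + (-6.441) + 20.5 − 15.789 = 79.77 → 79.8°C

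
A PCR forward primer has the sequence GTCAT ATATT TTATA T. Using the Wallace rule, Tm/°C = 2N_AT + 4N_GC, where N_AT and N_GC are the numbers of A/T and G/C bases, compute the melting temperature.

36°C

Base counts: A=5, G=1, C=1, T=9
A+T = 14, G+C = 2
Tm = 2×14 + 4×2 = 36°C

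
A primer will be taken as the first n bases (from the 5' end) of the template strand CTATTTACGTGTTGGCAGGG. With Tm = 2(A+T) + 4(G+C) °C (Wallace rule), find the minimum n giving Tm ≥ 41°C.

First 14 bases: CTATTTACGTGTTG → Tm = 38°C (< 41°C)
First 15 bases: CTATTTACGTGTTGG → Tm = 42°C (≥ 41°C)
Each additional base adds 2°C (A/T) or 4°C (G/C), so Tm is non-decreasing in n; n = 15 is the first length to reach 41°C.

n = 15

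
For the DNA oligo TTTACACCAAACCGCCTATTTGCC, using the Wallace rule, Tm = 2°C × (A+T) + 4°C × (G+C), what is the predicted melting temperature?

70°C

Scanning the sequence gives A=6, T=7, G=2, C=9.
So N_AT = 13 and N_GC = 11.
Tm = 4·11 + 2·13 = 44 + 26 = 70°C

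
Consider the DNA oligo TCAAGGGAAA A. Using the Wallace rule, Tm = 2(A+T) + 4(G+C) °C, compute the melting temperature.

A=6, C=1, G=3, T=1
AT pairs contribute 7, GC pairs contribute 4.
Tm = 2×7 + 4×4 = 30°C

30°C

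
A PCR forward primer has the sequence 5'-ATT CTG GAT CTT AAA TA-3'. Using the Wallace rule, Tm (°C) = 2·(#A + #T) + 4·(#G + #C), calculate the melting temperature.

42°C

G=2, A=6, T=7, C=2
AT pairs contribute 13, GC pairs contribute 4.
Tm = 2(13) + 4(4) = 26 + 16 = 42°C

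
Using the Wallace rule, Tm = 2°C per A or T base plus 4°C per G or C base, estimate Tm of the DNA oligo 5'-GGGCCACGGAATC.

Counting bases: A=3, T=1, C=4, G=5
AT pairs contribute 4, GC pairs contribute 9.
Tm = 4·9 + 2·4 = 36 + 8 = 44°C

44°C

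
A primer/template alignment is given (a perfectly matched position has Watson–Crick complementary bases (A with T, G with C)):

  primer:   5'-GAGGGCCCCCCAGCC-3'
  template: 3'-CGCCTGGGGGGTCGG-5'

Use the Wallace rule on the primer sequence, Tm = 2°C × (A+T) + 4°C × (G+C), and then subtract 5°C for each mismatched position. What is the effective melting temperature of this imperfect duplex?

46°C

Primer base counts: A=2, T=0, G=5, C=8 → A+T=2, G+C=13
Perfect-match Tm = 2(2) + 4(13) = 4 + 52 = 56°C
Mismatches (positions where the bases are not complementary): 2 (at positions 2, 5)
Effective Tm = 56 − 2×5 = 56 − 10 = 46°C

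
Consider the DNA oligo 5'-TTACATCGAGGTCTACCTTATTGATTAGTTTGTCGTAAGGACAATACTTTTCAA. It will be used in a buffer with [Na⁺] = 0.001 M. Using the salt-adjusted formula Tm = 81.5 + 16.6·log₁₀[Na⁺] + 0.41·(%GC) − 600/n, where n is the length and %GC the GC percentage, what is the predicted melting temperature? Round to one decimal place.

Length n = 54. Base counts: T=21, A=15, C=9, G=9
G+C = 18, so %GC = 18/54 × 100 = 33.333%
Salt term: 16.6 × (-3) = -49.8
GC term: 0.41 × 33.333 = 13.667; length term: −600/54 = −11.111
Tm = 81.5 + (-49.8) + 13.667 − 11.111 = 34.256 → 34.3°C

34.3°C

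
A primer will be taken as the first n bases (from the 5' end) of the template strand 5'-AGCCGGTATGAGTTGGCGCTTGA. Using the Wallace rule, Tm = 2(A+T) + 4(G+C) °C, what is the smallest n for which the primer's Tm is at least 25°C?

First 7 bases: AGCCGGT → Tm = 24°C (< 25°C)
First 8 bases: AGCCGGTA → Tm = 26°C (≥ 25°C)
Each additional base adds 2°C (A/T) or 4°C (G/C), so Tm is non-decreasing in n; n = 8 is the first length to reach 25°C.

n = 8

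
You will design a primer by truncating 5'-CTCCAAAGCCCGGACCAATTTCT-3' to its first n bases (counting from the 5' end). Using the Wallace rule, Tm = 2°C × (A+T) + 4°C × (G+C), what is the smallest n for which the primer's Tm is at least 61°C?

n = 20

First 19 bases: CTCCAAAGCCCGGACCAAT → Tm = 60°C (< 61°C)
First 20 bases: CTCCAAAGCCCGGACCAATT → Tm = 62°C (≥ 61°C)
Since every base adds ≥2°C, Tm only increases with n, so the threshold is first crossed at n = 20.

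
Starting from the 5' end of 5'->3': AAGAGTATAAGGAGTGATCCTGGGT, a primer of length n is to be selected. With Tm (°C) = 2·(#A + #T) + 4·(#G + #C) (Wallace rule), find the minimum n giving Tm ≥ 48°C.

First 17 bases: AAGAGTATAAGGAGTGA → Tm = 46°C (< 48°C)
First 18 bases: AAGAGTATAAGGAGTGAT → Tm = 48°C (≥ 48°C)
Each additional base adds 2°C (A/T) or 4°C (G/C), so Tm is non-decreasing in n; n = 18 is the first length to reach 48°C.

n = 18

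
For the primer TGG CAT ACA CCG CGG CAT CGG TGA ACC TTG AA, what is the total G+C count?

Base counts: T=6, A=8, C=9, G=9
Total G or C: 9 + 9 = 18

18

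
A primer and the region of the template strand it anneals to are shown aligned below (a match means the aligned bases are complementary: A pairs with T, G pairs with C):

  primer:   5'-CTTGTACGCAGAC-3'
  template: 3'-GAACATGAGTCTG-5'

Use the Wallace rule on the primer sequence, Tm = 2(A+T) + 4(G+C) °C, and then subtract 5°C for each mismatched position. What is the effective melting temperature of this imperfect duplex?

Primer base counts: A=3, T=3, G=3, C=4 → A+T=6, G+C=7
Perfect-match Tm = 2(6) + 4(7) = 12 + 28 = 40°C
Mismatches (positions where the bases are not complementary): 1 (at position 8)
Effective Tm = 40 − 1×5 = 40 − 5 = 35°C

35°C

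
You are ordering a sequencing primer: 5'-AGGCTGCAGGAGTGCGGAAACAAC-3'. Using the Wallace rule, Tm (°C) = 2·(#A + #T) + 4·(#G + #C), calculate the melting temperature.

76°C

T=2, A=8, C=5, G=9
A+T = 10, G+C = 14
Tm = 2×10 + 4×14 = 76°C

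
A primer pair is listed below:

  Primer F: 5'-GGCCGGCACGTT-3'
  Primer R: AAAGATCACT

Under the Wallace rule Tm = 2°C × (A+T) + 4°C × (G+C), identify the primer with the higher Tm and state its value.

Primer F, 42°C

Primer F: A+T=3, G+C=9 → Tm = 2(3)+4(9) = 42°C
Primer R: A+T=7, G+C=3 → Tm = 2(7)+4(3) = 26°C
42°C vs 26°C → primer F is higher.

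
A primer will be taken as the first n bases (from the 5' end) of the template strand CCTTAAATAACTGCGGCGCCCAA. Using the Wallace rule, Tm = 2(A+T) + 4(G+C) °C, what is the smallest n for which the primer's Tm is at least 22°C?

First 8 bases: CCTTAAAT → Tm = 20°C (< 22°C)
First 9 bases: CCTTAAATA → Tm = 22°C (≥ 22°C)
Each additional base adds 2°C (A/T) or 4°C (G/C), so Tm is non-decreasing in n; n = 9 is the first length to reach 22°C.

n = 9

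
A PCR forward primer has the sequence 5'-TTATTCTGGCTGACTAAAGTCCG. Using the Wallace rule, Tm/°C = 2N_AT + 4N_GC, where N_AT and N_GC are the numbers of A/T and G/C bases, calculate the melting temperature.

66°C

Base counts: A=5, T=8, G=5, C=5
A+T = 13, G+C = 10
Tm = 4·10 + 2·13 = 40 + 26 = 66°C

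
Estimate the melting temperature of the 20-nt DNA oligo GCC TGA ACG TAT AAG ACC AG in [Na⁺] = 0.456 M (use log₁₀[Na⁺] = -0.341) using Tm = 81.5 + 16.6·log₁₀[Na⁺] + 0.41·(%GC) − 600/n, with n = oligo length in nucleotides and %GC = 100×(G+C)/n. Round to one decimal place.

Length n = 20. G=5, T=3, C=5, A=7
G+C = 10, so %GC = 10/20 × 100 = 50%
Salt term: 16.6 × (-0.341) = -5.661
GC term: 0.41 × 50 = 20.5; length term: −600/20 = −30
Tm = 81.5 + (-5.661) + 20.5 − 30 = 66.339 → 66.3°C

66.3°C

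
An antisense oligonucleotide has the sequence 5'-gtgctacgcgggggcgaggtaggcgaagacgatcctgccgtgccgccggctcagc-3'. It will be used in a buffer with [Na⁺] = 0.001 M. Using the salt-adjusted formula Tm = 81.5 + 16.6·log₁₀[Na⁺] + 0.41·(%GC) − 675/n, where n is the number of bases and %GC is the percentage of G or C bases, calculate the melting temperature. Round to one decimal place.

49.2°C

Length n = 55. A=8, C=17, T=7, G=23
G+C = 40, so %GC = 40/55 × 100 = 72.727%
Salt term: 16.6 × (-3) = -49.8
GC term: 0.41 × 72.727 = 29.818; length term: −675/55 = −12.273
Tm = 81.5 + (-49.8) + 29.818 − 12.273 = 49.245 → 49.2°C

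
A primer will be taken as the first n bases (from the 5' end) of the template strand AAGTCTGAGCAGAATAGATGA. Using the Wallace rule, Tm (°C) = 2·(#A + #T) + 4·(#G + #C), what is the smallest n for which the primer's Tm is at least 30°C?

n = 10

First 9 bases: AAGTCTGAG → Tm = 26°C (< 30°C)
First 10 bases: AAGTCTGAGC → Tm = 30°C (≥ 30°C)
Since every base adds ≥2°C, Tm only increases with n, so the threshold is first crossed at n = 10.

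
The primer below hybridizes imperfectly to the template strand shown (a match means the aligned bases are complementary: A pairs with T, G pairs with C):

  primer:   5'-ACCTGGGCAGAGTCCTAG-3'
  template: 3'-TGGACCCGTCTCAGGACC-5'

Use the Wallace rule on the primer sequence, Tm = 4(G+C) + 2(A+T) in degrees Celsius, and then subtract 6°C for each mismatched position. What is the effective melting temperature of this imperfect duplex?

52°C

Primer base counts: A=4, T=3, G=6, C=5 → A+T=7, G+C=11
Perfect-match Tm = 2(7) + 4(11) = 14 + 44 = 58°C
Mismatches (positions where the bases are not complementary): 1 (at position 17)
Effective Tm = 58 − 1×6 = 58 − 6 = 52°C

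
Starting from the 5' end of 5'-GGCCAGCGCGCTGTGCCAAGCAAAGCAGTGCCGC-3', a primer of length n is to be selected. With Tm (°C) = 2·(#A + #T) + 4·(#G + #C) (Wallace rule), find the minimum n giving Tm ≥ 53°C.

First 14 bases: GGCCAGCGCGCTGT → Tm = 50°C (< 53°C)
First 15 bases: GGCCAGCGCGCTGTG → Tm = 54°C (≥ 53°C)
Each additional base adds 2°C (A/T) or 4°C (G/C), so Tm is non-decreasing in n; n = 15 is the first length to reach 53°C.

n = 15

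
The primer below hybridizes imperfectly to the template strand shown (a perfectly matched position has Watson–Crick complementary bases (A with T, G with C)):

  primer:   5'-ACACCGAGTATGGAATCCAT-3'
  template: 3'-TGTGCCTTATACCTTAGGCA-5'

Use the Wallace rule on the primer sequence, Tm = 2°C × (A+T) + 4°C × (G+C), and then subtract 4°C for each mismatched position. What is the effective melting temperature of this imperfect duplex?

Primer base counts: A=7, T=4, G=4, C=5 → A+T=11, G+C=9
Perfect-match Tm = 2(11) + 4(9) = 22 + 36 = 58°C
Mismatches (positions where the bases are not complementary): 3 (at positions 5, 8, 19)
Effective Tm = 58 − 3×4 = 58 − 12 = 46°C

46°C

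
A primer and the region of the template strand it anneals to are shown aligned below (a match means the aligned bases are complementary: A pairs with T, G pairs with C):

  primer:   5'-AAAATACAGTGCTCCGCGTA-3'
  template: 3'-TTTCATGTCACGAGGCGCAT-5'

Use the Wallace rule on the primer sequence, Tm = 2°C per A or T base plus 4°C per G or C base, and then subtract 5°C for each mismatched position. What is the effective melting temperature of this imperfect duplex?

Primer base counts: A=7, T=4, G=4, C=5 → A+T=11, G+C=9
Perfect-match Tm = 2(11) + 4(9) = 22 + 36 = 58°C
Mismatches (positions where the bases are not complementary): 1 (at position 4)
Effective Tm = 58 − 1×5 = 58 − 5 = 53°C

53°C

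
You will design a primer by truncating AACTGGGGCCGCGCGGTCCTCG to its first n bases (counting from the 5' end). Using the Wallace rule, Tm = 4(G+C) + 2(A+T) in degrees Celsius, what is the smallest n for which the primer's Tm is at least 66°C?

n = 19

First 18 bases: AACTGGGGCCGCGCGGTC → Tm = 64°C (< 66°C)
First 19 bases: AACTGGGGCCGCGCGGTCC → Tm = 68°C (≥ 66°C)
Since every base adds ≥2°C, Tm only increases with n, so the threshold is first crossed at n = 19.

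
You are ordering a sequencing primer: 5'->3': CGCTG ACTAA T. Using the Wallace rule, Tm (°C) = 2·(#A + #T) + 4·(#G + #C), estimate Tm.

Base counts: T=3, G=2, A=3, C=3
A+T = 6, G+C = 5
Tm = 2(6) + 4(5) = 12 + 20 = 32°C

32°C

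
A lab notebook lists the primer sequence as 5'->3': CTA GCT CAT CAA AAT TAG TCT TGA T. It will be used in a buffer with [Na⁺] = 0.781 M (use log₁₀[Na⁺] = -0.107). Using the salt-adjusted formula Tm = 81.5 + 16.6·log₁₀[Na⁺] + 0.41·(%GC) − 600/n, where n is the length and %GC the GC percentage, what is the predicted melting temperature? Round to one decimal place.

68.8°C

Length n = 25. Counting bases: C=5, A=8, T=9, G=3
G+C = 8, so %GC = 8/25 × 100 = 32%
Salt term: 16.6 × (-0.107) = -1.776
GC term: 0.41 × 32 = 13.12; length term: −600/25 = −24
Tm = 81.5 + (-1.776) + 13.12 − 24 = 68.844 → 68.8°C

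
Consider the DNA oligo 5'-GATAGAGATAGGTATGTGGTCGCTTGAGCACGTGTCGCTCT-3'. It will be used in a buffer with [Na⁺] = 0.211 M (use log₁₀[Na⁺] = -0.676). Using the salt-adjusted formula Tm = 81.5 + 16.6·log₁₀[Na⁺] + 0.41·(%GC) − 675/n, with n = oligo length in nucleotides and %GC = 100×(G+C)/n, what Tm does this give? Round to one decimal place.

74.8°C

Length n = 41. C=7, T=12, A=8, G=14
G+C = 21, so %GC = 21/41 × 100 = 51.22%
Salt term: 16.6 × (-0.676) = -11.222
GC term: 0.41 × 51.22 = 21; length term: −675/41 = −16.463
Tm = 81.5 + (-11.222) + 21 − 16.463 = 74.815 → 74.8°C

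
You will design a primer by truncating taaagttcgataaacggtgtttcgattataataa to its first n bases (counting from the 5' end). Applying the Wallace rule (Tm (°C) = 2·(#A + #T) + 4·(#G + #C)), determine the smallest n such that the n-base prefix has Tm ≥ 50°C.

n = 19

First 18 bases: TAAAGTTCGATAAACGGT → Tm = 48°C (< 50°C)
First 19 bases: TAAAGTTCGATAAACGGTG → Tm = 52°C (≥ 50°C)
Each additional base adds 2°C (A/T) or 4°C (G/C), so Tm is non-decreasing in n; n = 19 is the first length to reach 50°C.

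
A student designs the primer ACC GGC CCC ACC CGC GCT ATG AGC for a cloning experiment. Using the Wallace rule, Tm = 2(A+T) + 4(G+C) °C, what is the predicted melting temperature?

84°C

Counting bases: C=12, G=6, T=2, A=4
AT pairs contribute 6, GC pairs contribute 18.
Tm = 2×6 + 4×18 = 84°C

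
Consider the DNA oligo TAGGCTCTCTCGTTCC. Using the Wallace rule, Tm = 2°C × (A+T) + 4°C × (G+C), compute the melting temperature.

50°C

Scanning the sequence gives A=1, G=3, T=6, C=6.
AT pairs contribute 7, GC pairs contribute 9.
Tm = 2(7) + 4(9) = 14 + 36 = 50°C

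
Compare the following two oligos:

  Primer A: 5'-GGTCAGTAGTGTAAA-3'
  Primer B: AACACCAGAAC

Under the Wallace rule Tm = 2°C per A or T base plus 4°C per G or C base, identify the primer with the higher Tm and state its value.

Primer A: A+T=9, G+C=6 → Tm = 2(9)+4(6) = 42°C
Primer B: A+T=6, G+C=5 → Tm = 2(6)+4(5) = 32°C
42°C vs 32°C → primer A is higher.

Primer A, 42°C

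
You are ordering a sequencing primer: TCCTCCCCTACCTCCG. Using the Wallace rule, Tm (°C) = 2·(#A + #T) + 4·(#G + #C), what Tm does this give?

54°C

Scanning the sequence gives C=10, A=1, G=1, T=4.
AT pairs contribute 5, GC pairs contribute 11.
Tm = 2(5) + 4(11) = 10 + 44 = 54°C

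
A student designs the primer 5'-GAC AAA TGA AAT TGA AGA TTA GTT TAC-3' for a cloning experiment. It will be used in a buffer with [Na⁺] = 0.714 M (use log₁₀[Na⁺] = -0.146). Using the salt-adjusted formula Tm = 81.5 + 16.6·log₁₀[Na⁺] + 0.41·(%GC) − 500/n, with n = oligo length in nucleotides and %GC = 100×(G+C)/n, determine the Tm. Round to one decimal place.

Length n = 27. Counting bases: C=2, G=5, T=8, A=12
G+C = 7, so %GC = 7/27 × 100 = 25.926%
Salt term: 16.6 × (-0.146) = -2.424
GC term: 0.41 × 25.926 = 10.63; length term: −500/27 = −18.519
Tm = 81.5 + (-2.424) + 10.63 − 18.519 = 71.187 → 71.2°C

71.2°C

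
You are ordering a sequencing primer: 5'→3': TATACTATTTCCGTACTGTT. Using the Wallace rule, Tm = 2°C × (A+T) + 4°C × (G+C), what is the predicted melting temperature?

Counting bases: C=4, T=10, A=4, G=2
So N_AT = 14 and N_GC = 6.
Tm = 2×14 + 4×6 = 52°C

52°C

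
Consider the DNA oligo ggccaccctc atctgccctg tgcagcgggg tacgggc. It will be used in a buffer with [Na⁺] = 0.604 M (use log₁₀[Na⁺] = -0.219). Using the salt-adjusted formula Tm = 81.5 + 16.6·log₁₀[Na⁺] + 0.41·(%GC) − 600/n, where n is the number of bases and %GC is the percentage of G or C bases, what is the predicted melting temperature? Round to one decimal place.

Length n = 37. G=13, T=6, C=14, A=4
G+C = 27, so %GC = 27/37 × 100 = 72.973%
Salt term: 16.6 × (-0.219) = -3.635
GC term: 0.41 × 72.973 = 29.919; length term: −600/37 = −16.216
Tm = 81.5 + (-3.635) + 29.919 − 16.216 = 91.568 → 91.6°C

91.6°C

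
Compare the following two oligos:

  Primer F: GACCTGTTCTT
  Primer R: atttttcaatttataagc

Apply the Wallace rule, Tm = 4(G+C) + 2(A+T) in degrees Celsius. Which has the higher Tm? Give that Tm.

Primer R, 42°C

Primer F: A+T=6, G+C=5 → Tm = 2(6)+4(5) = 32°C
Primer R: A+T=15, G+C=3 → Tm = 2(15)+4(3) = 42°C
32°C vs 42°C → primer R is higher.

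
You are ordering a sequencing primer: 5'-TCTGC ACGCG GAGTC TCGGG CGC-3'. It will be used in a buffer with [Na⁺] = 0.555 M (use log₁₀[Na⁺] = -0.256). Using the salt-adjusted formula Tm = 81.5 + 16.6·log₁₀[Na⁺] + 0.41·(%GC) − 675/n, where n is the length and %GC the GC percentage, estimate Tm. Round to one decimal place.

78.2°C

Length n = 23. Counting bases: C=8, G=9, A=2, T=4
G+C = 17, so %GC = 17/23 × 100 = 73.913%
Salt term: 16.6 × (-0.256) = -4.25
GC term: 0.41 × 73.913 = 30.304; length term: −675/23 = −29.348
Tm = 81.5 + (-4.25) + 30.304 − 29.348 = 78.206 → 78.2°C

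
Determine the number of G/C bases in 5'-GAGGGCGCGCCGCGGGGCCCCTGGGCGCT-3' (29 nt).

26

Base counts: C=11, A=1, T=2, G=15
Total G or C: 15 + 11 = 26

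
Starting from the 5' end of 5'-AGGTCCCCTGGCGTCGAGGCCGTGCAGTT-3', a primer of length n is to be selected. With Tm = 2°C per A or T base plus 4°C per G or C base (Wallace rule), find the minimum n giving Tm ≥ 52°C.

n = 15

First 14 bases: AGGTCCCCTGGCGT → Tm = 48°C (< 52°C)
First 15 bases: AGGTCCCCTGGCGTC → Tm = 52°C (≥ 52°C)
Each additional base adds 2°C (A/T) or 4°C (G/C), so Tm is non-decreasing in n; n = 15 is the first length to reach 52°C.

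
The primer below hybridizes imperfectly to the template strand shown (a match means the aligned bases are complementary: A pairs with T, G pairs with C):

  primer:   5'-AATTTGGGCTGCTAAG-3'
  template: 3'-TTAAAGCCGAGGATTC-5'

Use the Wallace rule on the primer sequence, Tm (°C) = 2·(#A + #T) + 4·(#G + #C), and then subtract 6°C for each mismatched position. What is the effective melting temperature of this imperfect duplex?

Primer base counts: A=4, T=5, G=5, C=2 → A+T=9, G+C=7
Perfect-match Tm = 2(9) + 4(7) = 18 + 28 = 46°C
Mismatches (positions where the bases are not complementary): 2 (at positions 6, 11)
Effective Tm = 46 − 2×6 = 46 − 12 = 34°C

34°C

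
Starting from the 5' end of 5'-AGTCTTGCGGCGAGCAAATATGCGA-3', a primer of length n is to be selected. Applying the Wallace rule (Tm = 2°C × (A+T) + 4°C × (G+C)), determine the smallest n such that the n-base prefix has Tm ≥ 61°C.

First 20 bases: AGTCTTGCGGCGAGCAAATA → Tm = 60°C (< 61°C)
First 21 bases: AGTCTTGCGGCGAGCAAATAT → Tm = 62°C (≥ 61°C)
Since every base adds ≥2°C, Tm only increases with n, so the threshold is first crossed at n = 21.

n = 21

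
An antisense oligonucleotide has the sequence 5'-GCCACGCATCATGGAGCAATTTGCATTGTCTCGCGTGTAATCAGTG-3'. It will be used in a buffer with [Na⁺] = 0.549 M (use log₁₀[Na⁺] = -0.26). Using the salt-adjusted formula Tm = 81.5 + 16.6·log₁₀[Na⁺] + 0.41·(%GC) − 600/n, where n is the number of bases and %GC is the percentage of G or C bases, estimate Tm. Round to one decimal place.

84.6°C

Length n = 46. Scanning the sequence gives G=12, T=13, C=11, A=10.
G+C = 23, so %GC = 23/46 × 100 = 50%
Salt term: 16.6 × (-0.26) = -4.316
GC term: 0.41 × 50 = 20.5; length term: −600/46 = −13.043
Tm = 81.5 + (-4.316) + 20.5 − 13.043 = 84.641 → 84.6°C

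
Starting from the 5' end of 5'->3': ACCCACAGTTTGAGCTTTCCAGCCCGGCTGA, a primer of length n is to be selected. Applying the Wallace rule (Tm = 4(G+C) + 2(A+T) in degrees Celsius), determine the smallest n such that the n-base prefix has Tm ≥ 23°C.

n = 8

First 7 bases: ACCCACA → Tm = 22°C (< 23°C)
First 8 bases: ACCCACAG → Tm = 26°C (≥ 23°C)
Each additional base adds 2°C (A/T) or 4°C (G/C), so Tm is non-decreasing in n; n = 8 is the first length to reach 23°C.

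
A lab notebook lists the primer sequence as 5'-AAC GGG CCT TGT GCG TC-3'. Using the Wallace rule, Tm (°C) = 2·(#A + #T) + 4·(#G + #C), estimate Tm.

Scanning the sequence gives C=5, A=2, G=6, T=4.
AT pairs contribute 6, GC pairs contribute 11.
Tm = 2×6 + 4×11 = 56°C

56°C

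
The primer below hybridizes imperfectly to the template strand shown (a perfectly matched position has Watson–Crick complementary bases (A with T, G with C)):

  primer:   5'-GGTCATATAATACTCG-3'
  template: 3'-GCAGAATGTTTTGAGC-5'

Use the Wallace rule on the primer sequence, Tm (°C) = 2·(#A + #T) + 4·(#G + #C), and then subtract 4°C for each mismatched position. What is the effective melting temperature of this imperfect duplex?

Primer base counts: A=5, T=5, G=3, C=3 → A+T=10, G+C=6
Perfect-match Tm = 2(10) + 4(6) = 20 + 24 = 44°C
Mismatches (positions where the bases are not complementary): 4 (at positions 1, 5, 8, 11)
Effective Tm = 44 − 4×4 = 44 − 16 = 28°C

28°C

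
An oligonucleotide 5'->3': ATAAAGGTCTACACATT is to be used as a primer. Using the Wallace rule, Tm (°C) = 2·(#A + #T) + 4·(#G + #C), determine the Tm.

44°C

Counting bases: C=3, T=5, G=2, A=7
AT pairs contribute 12, GC pairs contribute 5.
Tm = 4·5 + 2·12 = 20 + 24 = 44°C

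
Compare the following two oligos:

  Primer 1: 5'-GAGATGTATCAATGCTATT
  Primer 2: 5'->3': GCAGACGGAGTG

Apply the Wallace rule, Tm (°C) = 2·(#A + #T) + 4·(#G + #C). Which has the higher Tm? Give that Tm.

Primer 1, 50°C

Primer 1: A+T=13, G+C=6 → Tm = 2(13)+4(6) = 50°C
Primer 2: A+T=4, G+C=8 → Tm = 2(4)+4(8) = 40°C
50°C vs 40°C → primer 1 is higher.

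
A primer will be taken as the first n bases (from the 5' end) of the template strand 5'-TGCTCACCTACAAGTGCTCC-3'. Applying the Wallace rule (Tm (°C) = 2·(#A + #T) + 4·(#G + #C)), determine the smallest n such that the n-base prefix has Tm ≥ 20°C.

First 6 bases: TGCTCA → Tm = 18°C (< 20°C)
First 7 bases: TGCTCAC → Tm = 22°C (≥ 20°C)
Each additional base adds 2°C (A/T) or 4°C (G/C), so Tm is non-decreasing in n; n = 7 is the first length to reach 20°C.

n = 7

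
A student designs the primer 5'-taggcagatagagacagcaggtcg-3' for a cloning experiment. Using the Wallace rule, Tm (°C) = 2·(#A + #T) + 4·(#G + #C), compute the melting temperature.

74°C

Counting bases: G=9, T=3, A=8, C=4
So N_AT = 11 and N_GC = 13.
Tm = 4·13 + 2·11 = 52 + 22 = 74°C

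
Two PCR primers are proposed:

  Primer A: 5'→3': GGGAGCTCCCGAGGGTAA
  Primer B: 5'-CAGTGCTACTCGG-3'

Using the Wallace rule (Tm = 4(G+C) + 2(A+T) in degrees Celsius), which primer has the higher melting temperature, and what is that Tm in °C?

Primer A: A+T=6, G+C=12 → Tm = 2(6)+4(12) = 60°C
Primer B: A+T=5, G+C=8 → Tm = 2(5)+4(8) = 42°C
60°C vs 42°C → primer A is higher.

Primer A, 60°C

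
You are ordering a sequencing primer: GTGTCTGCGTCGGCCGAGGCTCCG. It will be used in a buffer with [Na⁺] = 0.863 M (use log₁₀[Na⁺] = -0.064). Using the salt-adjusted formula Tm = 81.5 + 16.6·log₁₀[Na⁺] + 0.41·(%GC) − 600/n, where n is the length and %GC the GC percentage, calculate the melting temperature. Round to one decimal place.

Length n = 24. T=5, A=1, G=10, C=8
G+C = 18, so %GC = 18/24 × 100 = 75%
Salt term: 16.6 × (-0.064) = -1.062
GC term: 0.41 × 75 = 30.75; length term: −600/24 = −25
Tm = 81.5 + (-1.062) + 30.75 − 25 = 86.188 → 86.2°C

86.2°C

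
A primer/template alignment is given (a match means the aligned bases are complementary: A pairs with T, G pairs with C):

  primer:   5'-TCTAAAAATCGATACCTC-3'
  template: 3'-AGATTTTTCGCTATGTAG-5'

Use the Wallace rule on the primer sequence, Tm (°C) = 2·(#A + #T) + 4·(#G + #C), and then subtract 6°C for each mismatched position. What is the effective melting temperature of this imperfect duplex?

36°C

Primer base counts: A=7, T=5, G=1, C=5 → A+T=12, G+C=6
Perfect-match Tm = 2(12) + 4(6) = 24 + 24 = 48°C
Mismatches (positions where the bases are not complementary): 2 (at positions 9, 16)
Effective Tm = 48 − 2×6 = 48 − 12 = 36°C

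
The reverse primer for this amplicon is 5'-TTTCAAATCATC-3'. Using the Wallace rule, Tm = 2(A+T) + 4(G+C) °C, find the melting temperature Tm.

30°C

Counting bases: C=3, T=5, A=4, G=0
A+T = 9, G+C = 3
Tm = 4·3 + 2·9 = 12 + 18 = 30°C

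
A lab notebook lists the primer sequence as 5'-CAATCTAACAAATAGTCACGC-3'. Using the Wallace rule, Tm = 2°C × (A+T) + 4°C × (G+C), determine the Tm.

Scanning the sequence gives A=9, G=2, C=6, T=4.
AT pairs contribute 13, GC pairs contribute 8.
Tm = 2(13) + 4(8) = 26 + 32 = 58°C

58°C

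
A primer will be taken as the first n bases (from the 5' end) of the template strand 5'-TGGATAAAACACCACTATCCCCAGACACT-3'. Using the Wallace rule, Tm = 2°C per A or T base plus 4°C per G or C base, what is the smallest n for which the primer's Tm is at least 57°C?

n = 21

First 20 bases: TGGATAAAACACCACTATCC → Tm = 56°C (< 57°C)
First 21 bases: TGGATAAAACACCACTATCCC → Tm = 60°C (≥ 57°C)
Each additional base adds 2°C (A/T) or 4°C (G/C), so Tm is non-decreasing in n; n = 21 is the first length to reach 57°C.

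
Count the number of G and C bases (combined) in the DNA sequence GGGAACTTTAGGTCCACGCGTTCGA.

14

T=6, G=8, A=5, C=6
G+C = 8 + 6 = 14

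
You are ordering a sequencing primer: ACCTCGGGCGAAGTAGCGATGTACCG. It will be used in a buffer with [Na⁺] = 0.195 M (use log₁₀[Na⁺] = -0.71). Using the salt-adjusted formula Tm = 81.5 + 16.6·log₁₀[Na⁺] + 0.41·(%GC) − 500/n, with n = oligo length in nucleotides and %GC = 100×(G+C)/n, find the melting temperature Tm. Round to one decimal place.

75.7°C

Length n = 26. Base counts: G=9, A=6, C=7, T=4
G+C = 16, so %GC = 16/26 × 100 = 61.538%
Salt term: 16.6 × (-0.71) = -11.786
GC term: 0.41 × 61.538 = 25.231; length term: −500/26 = −19.231
Tm = 81.5 + (-11.786) + 25.231 − 19.231 = 75.714 → 75.7°C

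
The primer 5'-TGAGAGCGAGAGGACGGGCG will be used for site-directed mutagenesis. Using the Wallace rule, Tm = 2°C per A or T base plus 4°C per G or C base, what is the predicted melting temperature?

68°C

A=5, T=1, C=3, G=11
AT pairs contribute 6, GC pairs contribute 14.
Tm = 4·14 + 2·6 = 56 + 12 = 68°C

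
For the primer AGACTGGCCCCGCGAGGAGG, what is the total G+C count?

15

Base counts: C=6, G=9, A=4, T=1
G+C = 9 + 6 = 15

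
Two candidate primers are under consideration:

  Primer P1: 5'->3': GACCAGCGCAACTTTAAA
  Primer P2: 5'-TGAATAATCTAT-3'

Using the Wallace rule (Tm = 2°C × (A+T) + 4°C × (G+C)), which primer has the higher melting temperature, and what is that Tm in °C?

Primer P1: A+T=10, G+C=8 → Tm = 2(10)+4(8) = 52°C
Primer P2: A+T=10, G+C=2 → Tm = 2(10)+4(2) = 28°C
52°C vs 28°C → primer P1 is higher.

Primer P1, 52°C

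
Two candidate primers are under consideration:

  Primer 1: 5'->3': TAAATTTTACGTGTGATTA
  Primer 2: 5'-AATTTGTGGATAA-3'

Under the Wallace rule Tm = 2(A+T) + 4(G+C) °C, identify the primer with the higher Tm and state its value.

Primer 1, 46°C

Primer 1: A+T=15, G+C=4 → Tm = 2(15)+4(4) = 46°C
Primer 2: A+T=10, G+C=3 → Tm = 2(10)+4(3) = 32°C
46°C vs 32°C → primer 1 is higher.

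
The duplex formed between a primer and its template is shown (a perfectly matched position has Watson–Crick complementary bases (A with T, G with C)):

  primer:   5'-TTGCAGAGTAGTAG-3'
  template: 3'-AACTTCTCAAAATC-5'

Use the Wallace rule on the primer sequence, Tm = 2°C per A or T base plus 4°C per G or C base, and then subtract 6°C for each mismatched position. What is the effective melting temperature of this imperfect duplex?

22°C

Primer base counts: A=4, T=4, G=5, C=1 → A+T=8, G+C=6
Perfect-match Tm = 2(8) + 4(6) = 16 + 24 = 40°C
Mismatches (positions where the bases are not complementary): 3 (at positions 4, 10, 11)
Effective Tm = 40 − 3×6 = 40 − 18 = 22°C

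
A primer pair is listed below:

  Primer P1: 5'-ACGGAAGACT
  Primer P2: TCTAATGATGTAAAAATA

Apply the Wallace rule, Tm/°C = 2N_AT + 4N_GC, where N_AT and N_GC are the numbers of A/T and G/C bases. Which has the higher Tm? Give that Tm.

Primer P2, 42°C

Primer P1: A+T=5, G+C=5 → Tm = 2(5)+4(5) = 30°C
Primer P2: A+T=15, G+C=3 → Tm = 2(15)+4(3) = 42°C
30°C vs 42°C → primer P2 is higher.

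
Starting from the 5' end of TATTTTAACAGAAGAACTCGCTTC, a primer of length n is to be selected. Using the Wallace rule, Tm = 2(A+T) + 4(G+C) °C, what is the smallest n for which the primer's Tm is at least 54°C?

n = 21

First 20 bases: TATTTTAACAGAAGAACTCG → Tm = 52°C (< 54°C)
First 21 bases: TATTTTAACAGAAGAACTCGC → Tm = 56°C (≥ 54°C)
Since every base adds ≥2°C, Tm only increases with n, so the threshold is first crossed at n = 21.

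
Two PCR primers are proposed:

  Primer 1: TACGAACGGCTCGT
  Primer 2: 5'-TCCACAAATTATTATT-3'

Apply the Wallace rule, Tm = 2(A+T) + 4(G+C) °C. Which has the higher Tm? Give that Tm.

Primer 1: A+T=6, G+C=8 → Tm = 2(6)+4(8) = 44°C
Primer 2: A+T=13, G+C=3 → Tm = 2(13)+4(3) = 38°C
44°C vs 38°C → primer 1 is higher.

Primer 1, 44°C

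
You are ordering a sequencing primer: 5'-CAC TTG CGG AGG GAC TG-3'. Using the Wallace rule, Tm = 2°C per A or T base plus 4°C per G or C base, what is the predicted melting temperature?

Scanning the sequence gives C=4, A=3, G=7, T=3.
So N_AT = 6 and N_GC = 11.
Tm = 2×6 + 4×11 = 56°C

56°C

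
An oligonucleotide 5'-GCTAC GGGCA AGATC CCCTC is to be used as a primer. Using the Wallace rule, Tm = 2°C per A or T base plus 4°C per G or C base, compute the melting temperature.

66°C

Base counts: T=3, G=5, C=8, A=4
So N_AT = 7 and N_GC = 13.
Tm = 2×7 + 4×13 = 66°C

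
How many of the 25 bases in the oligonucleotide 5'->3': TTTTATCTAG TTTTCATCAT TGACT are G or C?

Scanning the sequence gives T=14, C=4, G=2, A=5.
G+C = 2 + 4 = 6

6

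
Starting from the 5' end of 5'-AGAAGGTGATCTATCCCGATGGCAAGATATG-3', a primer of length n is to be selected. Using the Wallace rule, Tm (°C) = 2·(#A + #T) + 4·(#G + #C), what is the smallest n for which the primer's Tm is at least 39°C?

n = 15

First 14 bases: AGAAGGTGATCTAT → Tm = 38°C (< 39°C)
First 15 bases: AGAAGGTGATCTATC → Tm = 42°C (≥ 39°C)
Since every base adds ≥2°C, Tm only increases with n, so the threshold is first crossed at n = 15.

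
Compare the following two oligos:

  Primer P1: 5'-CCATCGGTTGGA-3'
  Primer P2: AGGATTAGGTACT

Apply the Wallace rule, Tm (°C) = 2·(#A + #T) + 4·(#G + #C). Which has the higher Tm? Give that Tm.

Primer P1: A+T=5, G+C=7 → Tm = 2(5)+4(7) = 38°C
Primer P2: A+T=8, G+C=5 → Tm = 2(8)+4(5) = 36°C
38°C vs 36°C → primer P1 is higher.

Primer P1, 38°C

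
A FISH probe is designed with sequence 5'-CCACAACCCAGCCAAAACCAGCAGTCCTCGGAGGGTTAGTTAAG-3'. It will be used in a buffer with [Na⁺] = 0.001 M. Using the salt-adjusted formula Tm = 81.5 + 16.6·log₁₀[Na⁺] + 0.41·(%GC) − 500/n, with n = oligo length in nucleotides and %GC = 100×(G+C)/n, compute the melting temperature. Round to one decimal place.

Length n = 44. Counting bases: G=10, A=14, C=14, T=6
G+C = 24, so %GC = 24/44 × 100 = 54.545%
Salt term: 16.6 × (-3) = -49.8
GC term: 0.41 × 54.545 = 22.363; length term: −500/44 = −11.364
Tm = 81.5 + (-49.8) + 22.363 − 11.364 = 42.699 → 42.7°C

42.7°C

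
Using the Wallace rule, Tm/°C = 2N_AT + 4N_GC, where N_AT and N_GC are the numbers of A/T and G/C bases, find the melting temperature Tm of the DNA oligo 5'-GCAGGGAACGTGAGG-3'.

50°C

Scanning the sequence gives T=1, A=4, G=8, C=2.
A+T = 5, G+C = 10
Tm = 2×5 + 4×10 = 50°C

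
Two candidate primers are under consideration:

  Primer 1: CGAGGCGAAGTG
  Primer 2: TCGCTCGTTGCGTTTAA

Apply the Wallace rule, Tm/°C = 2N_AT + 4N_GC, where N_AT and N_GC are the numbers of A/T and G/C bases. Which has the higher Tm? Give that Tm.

Primer 2, 50°C

Primer 1: A+T=4, G+C=8 → Tm = 2(4)+4(8) = 40°C
Primer 2: A+T=9, G+C=8 → Tm = 2(9)+4(8) = 50°C
40°C vs 50°C → primer 2 is higher.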